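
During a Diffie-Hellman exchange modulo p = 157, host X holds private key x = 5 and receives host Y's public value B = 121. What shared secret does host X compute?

Shared key K = 121^5 mod 157.
121^1 ≡ 121 (mod 157)
121^2 = (121^1)^2 ≡ 121^2 = 14641 ≡ 40 (mod 157)
121^4 = (121^2)^2 ≡ 40^2 = 1600 ≡ 30 (mod 157)
121^5 = 121^4 · 121^1 ≡ 30 · 121 ≡ 19 (mod 157).

19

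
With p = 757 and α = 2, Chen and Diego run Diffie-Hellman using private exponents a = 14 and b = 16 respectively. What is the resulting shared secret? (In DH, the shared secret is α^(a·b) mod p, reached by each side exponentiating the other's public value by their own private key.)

Chen sends A = α^a mod p = 2^14 mod 757.
2^1 ≡ 2 (mod 757)
2^2 = (2^1)^2 ≡ 2^2 = 4 ≡ 4 (mod 757)
2^4 = (2^2)^2 ≡ 4^2 = 16 ≡ 16 (mod 757)
2^8 = (2^4)^2 ≡ 16^2 = 256 ≡ 256 (mod 757)
2^14 = 2^8 · 2^4 · 2^2 ≡ 256 · 16 · 4 ≡ 487 (mod 757).
So A = 487. Diego then computes K = A^b mod p = 487^16 mod 757.
487^1 ≡ 487 (mod 757)
487^2 = (487^1)^2 ≡ 487^2 = 237169 ≡ 228 (mod 757)
487^4 = (487^2)^2 ≡ 228^2 = 51984 ≡ 508 (mod 757)
487^8 = (487^4)^2 ≡ 508^2 = 258064 ≡ 684 (mod 757)
487^16 = (487^8)^2 ≡ 684^2 = 467856 ≡ 30 (mod 757)

30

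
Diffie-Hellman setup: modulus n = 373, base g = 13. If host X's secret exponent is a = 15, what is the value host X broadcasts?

210

Public value = 13^15 mod 373.
13^1 ≡ 13 (mod 373)
13^2 = (13^1)^2 ≡ 13^2 = 169 ≡ 169 (mod 373)
13^4 = (13^2)^2 ≡ 169^2 = 28561 ≡ 213 (mod 373)
13^8 = (13^4)^2 ≡ 213^2 = 45369 ≡ 236 (mod 373)
13^15 = 13^8 · 13^4 · 13^2 · 13^1 ≡ 236 · 213 · 169 · 13 ≡ 210 (mod 373).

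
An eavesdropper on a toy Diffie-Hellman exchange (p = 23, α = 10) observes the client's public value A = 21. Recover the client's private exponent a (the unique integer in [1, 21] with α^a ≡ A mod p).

19

Try successive powers of 10 modulo 23:
10^1 ≡ 10
10^2 ≡ 8
10^3 ≡ 11
10^4 ≡ 18
10^5 ≡ 19
10^6 ≡ 6
10^7 ≡ 14
10^8 ≡ 2
10^9 ≡ 20
10^10 ≡ 16
10^11 ≡ 22
10^12 ≡ 13
10^13 ≡ 15
10^14 ≡ 12
10^15 ≡ 5
10^16 ≡ 4
10^17 ≡ 17
10^18 ≡ 9
10^19 ≡ 21
Found: a = 19.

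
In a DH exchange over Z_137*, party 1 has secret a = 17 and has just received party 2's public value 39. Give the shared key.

Shared key K = 39^17 mod 137.
39^1 ≡ 39 (mod 137)
39^2 = (39^1)^2 ≡ 39^2 = 1521 ≡ 14 (mod 137)
39^4 = (39^2)^2 ≡ 14^2 = 196 ≡ 59 (mod 137)
39^8 = (39^4)^2 ≡ 59^2 = 3481 ≡ 56 (mod 137)
39^16 = (39^8)^2 ≡ 56^2 = 3136 ≡ 122 (mod 137)
39^17 = 39^16 · 39^1 ≡ 122 · 39 ≡ 100 (mod 137).

100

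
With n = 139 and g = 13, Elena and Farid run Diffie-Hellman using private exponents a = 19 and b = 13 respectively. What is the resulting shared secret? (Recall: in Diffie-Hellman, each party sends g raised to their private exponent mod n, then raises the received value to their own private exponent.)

Elena sends A = g^a mod n = 13^19 mod 139.
13^1 ≡ 13 (mod 139)
13^2 = (13^1)^2 ≡ 13^2 = 169 ≡ 30 (mod 139)
13^4 = (13^2)^2 ≡ 30^2 = 900 ≡ 66 (mod 139)
13^8 = (13^4)^2 ≡ 66^2 = 4356 ≡ 47 (mod 139)
13^16 = (13^8)^2 ≡ 47^2 = 2209 ≡ 124 (mod 139)
13^19 = 13^16 · 13^2 · 13^1 ≡ 124 · 30 · 13 ≡ 127 (mod 139).
So A = 127. Farid then computes K = A^b mod n = 127^13 mod 139.
127^1 ≡ 127 (mod 139)
127^2 = (127^1)^2 ≡ 127^2 = 16129 ≡ 5 (mod 139)
127^4 = (127^2)^2 ≡ 5^2 = 25 ≡ 25 (mod 139)
127^8 = (127^4)^2 ≡ 25^2 = 625 ≡ 69 (mod 139)
127^13 = 127^8 · 127^4 · 127^1 ≡ 69 · 25 · 127 ≡ 11 (mod 139).

11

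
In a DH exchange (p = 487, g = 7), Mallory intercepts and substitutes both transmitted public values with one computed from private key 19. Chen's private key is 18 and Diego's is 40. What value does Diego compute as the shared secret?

Diego receives Mallory's public value M = 7^19 mod 487 instead of the honest one.
7^1 ≡ 7 (mod 487)
7^2 = (7^1)^2 ≡ 7^2 = 49 ≡ 49 (mod 487)
7^4 = (7^2)^2 ≡ 49^2 = 2401 ≡ 453 (mod 487)
7^8 = (7^4)^2 ≡ 453^2 = 205209 ≡ 182 (mod 487)
7^16 = (7^8)^2 ≡ 182^2 = 33124 ≡ 8 (mod 487)
7^19 = 7^16 · 7^2 · 7^1 ≡ 8 · 49 · 7 ≡ 309 (mod 487).
So M = 309. Diego computes K = M^40 mod 487.
309^1 ≡ 309 (mod 487)
309^2 = (309^1)^2 ≡ 309^2 = 95481 ≡ 29 (mod 487)
309^4 = (309^2)^2 ≡ 29^2 = 841 ≡ 354 (mod 487)
309^8 = (309^4)^2 ≡ 354^2 = 125316 ≡ 157 (mod 487)
309^16 = (309^8)^2 ≡ 157^2 = 24649 ≡ 299 (mod 487)
309^32 = (309^16)^2 ≡ 299^2 = 89401 ≡ 280 (mod 487)
309^40 = 309^32 · 309^8 ≡ 280 · 157 ≡ 130 (mod 487).

130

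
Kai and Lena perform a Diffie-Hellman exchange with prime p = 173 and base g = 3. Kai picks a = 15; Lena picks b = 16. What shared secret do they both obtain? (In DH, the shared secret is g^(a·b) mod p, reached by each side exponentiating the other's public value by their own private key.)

Kai sends A = g^a mod p = 3^15 mod 173.
3^1 ≡ 3 (mod 173)
3^2 = (3^1)^2 ≡ 3^2 = 9 ≡ 9 (mod 173)
3^4 = (3^2)^2 ≡ 9^2 = 81 ≡ 81 (mod 173)
3^8 = (3^4)^2 ≡ 81^2 = 6561 ≡ 160 (mod 173)
3^15 = 3^8 · 3^4 · 3^2 · 3^1 ≡ 160 · 81 · 9 · 3 ≡ 114 (mod 173).
So A = 114. Lena then computes K = A^b mod p = 114^16 mod 173.
114^1 ≡ 114 (mod 173)
114^2 = (114^1)^2 ≡ 114^2 = 12996 ≡ 21 (mod 173)
114^4 = (114^2)^2 ≡ 21^2 = 441 ≡ 95 (mod 173)
114^8 = (114^4)^2 ≡ 95^2 = 9025 ≡ 29 (mod 173)
114^16 = (114^8)^2 ≡ 29^2 = 841 ≡ 149 (mod 173)

149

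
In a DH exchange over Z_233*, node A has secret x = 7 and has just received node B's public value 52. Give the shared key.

129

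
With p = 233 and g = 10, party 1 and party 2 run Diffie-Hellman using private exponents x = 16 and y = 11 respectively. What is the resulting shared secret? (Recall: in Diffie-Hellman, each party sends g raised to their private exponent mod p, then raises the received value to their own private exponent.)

46

Party 1 sends A = g^x mod p = 10^16 mod 233.
10^1 ≡ 10 (mod 233)
10^2 = (10^1)^2 ≡ 10^2 = 100 ≡ 100 (mod 233)
10^4 = (10^2)^2 ≡ 100^2 = 10000 ≡ 214 (mod 233)
10^8 = (10^4)^2 ≡ 214^2 = 45796 ≡ 128 (mod 233)
10^16 = (10^8)^2 ≡ 128^2 = 16384 ≡ 74 (mod 233)
So A = 74. Party 2 then computes K = A^y mod p = 74^11 mod 233.
74^1 ≡ 74 (mod 233)
74^2 = (74^1)^2 ≡ 74^2 = 5476 ≡ 117 (mod 233)
74^4 = (74^2)^2 ≡ 117^2 = 13689 ≡ 175 (mod 233)
74^8 = (74^4)^2 ≡ 175^2 = 30625 ≡ 102 (mod 233)
74^11 = 74^8 · 74^2 · 74^1 ≡ 102 · 117 · 74 ≡ 46 (mod 233).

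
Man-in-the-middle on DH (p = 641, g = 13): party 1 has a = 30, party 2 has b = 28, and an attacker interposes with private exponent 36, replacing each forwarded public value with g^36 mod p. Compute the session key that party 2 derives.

531

Party 2 receives an attacker's public value M = 13^36 mod 641 instead of the honest one.
13^1 ≡ 13 (mod 641)
13^2 = (13^1)^2 ≡ 13^2 = 169 ≡ 169 (mod 641)
13^4 = (13^2)^2 ≡ 169^2 = 28561 ≡ 357 (mod 641)
13^8 = (13^4)^2 ≡ 357^2 = 127449 ≡ 531 (mod 641)
13^16 = (13^8)^2 ≡ 531^2 = 281961 ≡ 562 (mod 641)
13^32 = (13^16)^2 ≡ 562^2 = 315844 ≡ 472 (mod 641)
13^36 = 13^32 · 13^4 ≡ 472 · 357 ≡ 562 (mod 641).
So M = 562. Party 2 computes K = M^28 mod 641.
562^1 ≡ 562 (mod 641)
562^2 = (562^1)^2 ≡ 562^2 = 315844 ≡ 472 (mod 641)
562^4 = (562^2)^2 ≡ 472^2 = 222784 ≡ 357 (mod 641)
562^8 = (562^4)^2 ≡ 357^2 = 127449 ≡ 531 (mod 641)
562^16 = (562^8)^2 ≡ 531^2 = 281961 ≡ 562 (mod 641)
562^28 = 562^16 · 562^8 · 562^4 ≡ 562 · 531 · 357 ≡ 531 (mod 641).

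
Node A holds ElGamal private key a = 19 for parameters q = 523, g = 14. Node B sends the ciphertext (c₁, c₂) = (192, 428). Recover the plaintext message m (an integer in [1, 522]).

Shared mask s = c₁^a mod q = 192^19 mod 523.
192^1 ≡ 192 (mod 523)
192^2 = (192^1)^2 ≡ 192^2 = 36864 ≡ 254 (mod 523)
192^4 = (192^2)^2 ≡ 254^2 = 64516 ≡ 187 (mod 523)
192^8 = (192^4)^2 ≡ 187^2 = 34969 ≡ 451 (mod 523)
192^16 = (192^8)^2 ≡ 451^2 = 203401 ≡ 477 (mod 523)
192^19 = 192^16 · 192^2 · 192^1 ≡ 477 · 254 · 192 ≡ 342 (mod 523).
So s = 342; s⁻¹ ≡ 26 (mod 523).
m = c₂ · s⁻¹ mod 523 = 428 · 26 mod 523 = 145.

145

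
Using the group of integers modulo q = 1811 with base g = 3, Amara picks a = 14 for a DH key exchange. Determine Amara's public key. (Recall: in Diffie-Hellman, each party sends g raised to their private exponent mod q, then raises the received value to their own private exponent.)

Public value = 3^14 mod 1811.
3^1 ≡ 3 (mod 1811)
3^2 = (3^1)^2 ≡ 3^2 = 9 ≡ 9 (mod 1811)
3^4 = (3^2)^2 ≡ 9^2 = 81 ≡ 81 (mod 1811)
3^8 = (3^4)^2 ≡ 81^2 = 6561 ≡ 1128 (mod 1811)
3^14 = 3^8 · 3^4 · 3^2 ≡ 1128 · 81 · 9 ≡ 118 (mod 1811).

118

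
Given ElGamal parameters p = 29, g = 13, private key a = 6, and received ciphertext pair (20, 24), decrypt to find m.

16

Shared mask s = c₁^a mod p = 20^6 mod 29.
20^1 ≡ 20 (mod 29)
20^2 = (20^1)^2 ≡ 20^2 = 400 ≡ 23 (mod 29)
20^4 = (20^2)^2 ≡ 23^2 = 529 ≡ 7 (mod 29)
20^6 = 20^4 · 20^2 ≡ 7 · 23 ≡ 16 (mod 29).
So s = 16; s⁻¹ ≡ 20 (mod 29).
m = c₂ · s⁻¹ mod 29 = 24 · 20 mod 29 = 16.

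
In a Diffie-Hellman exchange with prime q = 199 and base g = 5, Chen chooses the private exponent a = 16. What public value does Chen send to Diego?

144

Public value = 5^16 mod 199.
5^1 ≡ 5 (mod 199)
5^2 = (5^1)^2 ≡ 5^2 = 25 ≡ 25 (mod 199)
5^4 = (5^2)^2 ≡ 25^2 = 625 ≡ 28 (mod 199)
5^8 = (5^4)^2 ≡ 28^2 = 784 ≡ 187 (mod 199)
5^16 = (5^8)^2 ≡ 187^2 = 34969 ≡ 144 (mod 199)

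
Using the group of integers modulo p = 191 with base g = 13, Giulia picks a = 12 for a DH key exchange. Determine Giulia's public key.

Public value = 13^12 (mod 191).
13^1 ≡ 13 (mod 191)
13^2 = (13^1)^2 ≡ 13^2 = 169 ≡ 169 (mod 191)
13^4 = (13^2)^2 ≡ 169^2 = 28561 ≡ 102 (mod 191)
13^8 = (13^4)^2 ≡ 102^2 = 10404 ≡ 90 (mod 191)
13^12 = 13^8 · 13^4 ≡ 90 · 102 ≡ 12 (mod 191).

12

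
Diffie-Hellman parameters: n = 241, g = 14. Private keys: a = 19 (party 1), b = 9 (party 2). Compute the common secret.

Party 2 sends B = g^b mod n = 14^9 mod 241.
14^1 ≡ 14 (mod 241)
14^2 = (14^1)^2 ≡ 14^2 = 196 ≡ 196 (mod 241)
14^4 = (14^2)^2 ≡ 196^2 = 38416 ≡ 97 (mod 241)
14^8 = (14^4)^2 ≡ 97^2 = 9409 ≡ 10 (mod 241)
14^9 = 14^8 · 14^1 ≡ 10 · 14 ≡ 140 (mod 241).
So B = 140. Party 1 then computes K = B^a mod n = 140^19 mod 241.
140^1 ≡ 140 (mod 241)
140^2 = (140^1)^2 ≡ 140^2 = 19600 ≡ 79 (mod 241)
140^4 = (140^2)^2 ≡ 79^2 = 6241 ≡ 216 (mod 241)
140^8 = (140^4)^2 ≡ 216^2 = 46656 ≡ 143 (mod 241)
140^16 = (140^8)^2 ≡ 143^2 = 20449 ≡ 205 (mod 241)
140^19 = 140^16 · 140^2 · 140^1 ≡ 205 · 79 · 140 ≡ 213 (mod 241).

213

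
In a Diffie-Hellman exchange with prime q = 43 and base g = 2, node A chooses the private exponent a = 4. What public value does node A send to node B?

Public value = 2^4 mod 43.
2^1 ≡ 2 (mod 43)
2^2 = (2^1)^2 ≡ 2^2 = 4 ≡ 4 (mod 43)
2^4 = (2^2)^2 ≡ 4^2 = 16 ≡ 16 (mod 43)

16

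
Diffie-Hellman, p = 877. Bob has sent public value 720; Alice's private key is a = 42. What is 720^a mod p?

123

Shared key K = 720^42 mod 877.
720^1 ≡ 720 (mod 877)
720^2 = (720^1)^2 ≡ 720^2 = 518400 ≡ 93 (mod 877)
720^4 = (720^2)^2 ≡ 93^2 = 8649 ≡ 756 (mod 877)
720^8 = (720^4)^2 ≡ 756^2 = 571536 ≡ 609 (mod 877)
720^16 = (720^8)^2 ≡ 609^2 = 370881 ≡ 787 (mod 877)
720^32 = (720^16)^2 ≡ 787^2 = 619369 ≡ 207 (mod 877)
720^42 = 720^32 · 720^8 · 720^2 ≡ 207 · 609 · 93 ≡ 123 (mod 877).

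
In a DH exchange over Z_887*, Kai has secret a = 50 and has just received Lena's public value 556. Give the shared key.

825

Shared key K = 556^50 mod 887.
556^1 ≡ 556 (mod 887)
556^2 = (556^1)^2 ≡ 556^2 = 309136 ≡ 460 (mod 887)
556^4 = (556^2)^2 ≡ 460^2 = 211600 ≡ 494 (mod 887)
556^8 = (556^4)^2 ≡ 494^2 = 244036 ≡ 111 (mod 887)
556^16 = (556^8)^2 ≡ 111^2 = 12321 ≡ 790 (mod 887)
556^32 = (556^16)^2 ≡ 790^2 = 624100 ≡ 539 (mod 887)
556^50 = 556^32 · 556^16 · 556^2 ≡ 539 · 790 · 460 ≡ 825 (mod 887).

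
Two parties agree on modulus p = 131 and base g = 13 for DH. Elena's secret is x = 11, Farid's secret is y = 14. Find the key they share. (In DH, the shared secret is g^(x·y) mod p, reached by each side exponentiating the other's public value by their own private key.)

Elena sends A = g^x mod p = 13^11 mod 131.
13^1 ≡ 13 (mod 131)
13^2 = (13^1)^2 ≡ 13^2 = 169 ≡ 38 (mod 131)
13^4 = (13^2)^2 ≡ 38^2 = 1444 ≡ 3 (mod 131)
13^8 = (13^4)^2 ≡ 3^2 = 9 ≡ 9 (mod 131)
13^11 = 13^8 · 13^2 · 13^1 ≡ 9 · 38 · 13 ≡ 123 (mod 131).
So A = 123. Farid then computes K = A^y mod p = 123^14 mod 131.
123^1 ≡ 123 (mod 131)
123^2 = (123^1)^2 ≡ 123^2 = 15129 ≡ 64 (mod 131)
123^4 = (123^2)^2 ≡ 64^2 = 4096 ≡ 35 (mod 131)
123^8 = (123^4)^2 ≡ 35^2 = 1225 ≡ 46 (mod 131)
123^14 = 123^8 · 123^4 · 123^2 ≡ 46 · 35 · 64 ≡ 74 (mod 131).

74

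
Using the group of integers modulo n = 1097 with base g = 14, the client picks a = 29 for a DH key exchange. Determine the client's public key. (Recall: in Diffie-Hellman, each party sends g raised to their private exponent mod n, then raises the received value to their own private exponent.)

173

Public value = 14^{29} \pmod{1097}.
14^1 ≡ 14 (mod 1097)
14^2 = (14^1)^2 ≡ 14^2 = 196 ≡ 196 (mod 1097)
14^4 = (14^2)^2 ≡ 196^2 = 38416 ≡ 21 (mod 1097)
14^8 = (14^4)^2 ≡ 21^2 = 441 ≡ 441 (mod 1097)
14^16 = (14^8)^2 ≡ 441^2 = 194481 ≡ 312 (mod 1097)
14^29 = 14^16 · 14^8 · 14^4 · 14^1 ≡ 312 · 441 · 21 · 14 ≡ 173 (mod 1097).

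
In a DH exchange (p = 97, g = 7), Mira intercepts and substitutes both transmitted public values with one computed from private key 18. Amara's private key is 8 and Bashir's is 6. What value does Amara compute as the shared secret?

Amara receives Mira's public value M = 7^18 mod 97 instead of the honest one.
7^1 ≡ 7 (mod 97)
7^2 = (7^1)^2 ≡ 7^2 = 49 ≡ 49 (mod 97)
7^4 = (7^2)^2 ≡ 49^2 = 2401 ≡ 73 (mod 97)
7^8 = (7^4)^2 ≡ 73^2 = 5329 ≡ 91 (mod 97)
7^16 = (7^8)^2 ≡ 91^2 = 8281 ≡ 36 (mod 97)
7^18 = 7^16 · 7^2 ≡ 36 · 49 ≡ 18 (mod 97).
So M = 18. Amara computes K = M^8 mod 97.
18^1 ≡ 18 (mod 97)
18^2 = (18^1)^2 ≡ 18^2 = 324 ≡ 33 (mod 97)
18^4 = (18^2)^2 ≡ 33^2 = 1089 ≡ 22 (mod 97)
18^8 = (18^4)^2 ≡ 22^2 = 484 ≡ 96 (mod 97)

96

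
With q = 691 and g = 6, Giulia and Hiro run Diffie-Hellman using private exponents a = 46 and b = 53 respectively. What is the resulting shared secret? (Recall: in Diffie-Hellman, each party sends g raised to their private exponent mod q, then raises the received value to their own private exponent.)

Hiro sends B = g^b mod q = 6^53 mod 691.
6^1 ≡ 6 (mod 691)
6^2 = (6^1)^2 ≡ 6^2 = 36 ≡ 36 (mod 691)
6^4 = (6^2)^2 ≡ 36^2 = 1296 ≡ 605 (mod 691)
6^8 = (6^4)^2 ≡ 605^2 = 366025 ≡ 486 (mod 691)
6^16 = (6^8)^2 ≡ 486^2 = 236196 ≡ 565 (mod 691)
6^32 = (6^16)^2 ≡ 565^2 = 319225 ≡ 674 (mod 691)
6^53 = 6^32 · 6^16 · 6^4 · 6^1 ≡ 674 · 565 · 605 · 6 ≡ 328 (mod 691).
So B = 328. Giulia then computes K = B^a mod q = 328^46 mod 691.
328^1 ≡ 328 (mod 691)
328^2 = (328^1)^2 ≡ 328^2 = 107584 ≡ 479 (mod 691)
328^4 = (328^2)^2 ≡ 479^2 = 229441 ≡ 29 (mod 691)
328^8 = (328^4)^2 ≡ 29^2 = 841 ≡ 150 (mod 691)
328^16 = (328^8)^2 ≡ 150^2 = 22500 ≡ 388 (mod 691)
328^32 = (328^16)^2 ≡ 388^2 = 150544 ≡ 597 (mod 691)
328^46 = 328^32 · 328^8 · 328^4 · 328^2 ≡ 597 · 150 · 29 · 479 ≡ 159 (mod 691).

159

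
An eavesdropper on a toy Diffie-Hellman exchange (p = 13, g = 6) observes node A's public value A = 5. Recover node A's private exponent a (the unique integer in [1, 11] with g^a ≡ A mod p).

Try successive powers of 6 modulo 13:
6^1 ≡ 6
6^2 ≡ 10
6^3 ≡ 8
6^4 ≡ 9
6^5 ≡ 2
6^6 ≡ 12
6^7 ≡ 7
6^8 ≡ 3
6^9 ≡ 5
Found: a = 9.

9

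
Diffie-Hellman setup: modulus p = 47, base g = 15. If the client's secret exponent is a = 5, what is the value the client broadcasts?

43

Public value = 15^{5} \pmod{47}.
15^1 ≡ 15 (mod 47)
15^2 = (15^1)^2 ≡ 15^2 = 225 ≡ 37 (mod 47)
15^4 = (15^2)^2 ≡ 37^2 = 1369 ≡ 6 (mod 47)
15^5 = 15^4 · 15^1 ≡ 6 · 15 ≡ 43 (mod 47).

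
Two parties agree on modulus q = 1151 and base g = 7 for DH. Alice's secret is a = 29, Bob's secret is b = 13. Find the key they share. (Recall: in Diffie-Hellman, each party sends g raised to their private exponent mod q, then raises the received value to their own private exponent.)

630

Alice sends A = g^a mod q = 7^29 mod 1151.
7^1 ≡ 7 (mod 1151)
7^2 = (7^1)^2 ≡ 7^2 = 49 ≡ 49 (mod 1151)
7^4 = (7^2)^2 ≡ 49^2 = 2401 ≡ 99 (mod 1151)
7^8 = (7^4)^2 ≡ 99^2 = 9801 ≡ 593 (mod 1151)
7^16 = (7^8)^2 ≡ 593^2 = 351649 ≡ 594 (mod 1151)
7^29 = 7^16 · 7^8 · 7^4 · 7^1 ≡ 594 · 593 · 99 · 7 ≡ 777 (mod 1151).
So A = 777. Bob then computes K = A^b mod q = 777^13 mod 1151.
777^1 ≡ 777 (mod 1151)
777^2 = (777^1)^2 ≡ 777^2 = 603729 ≡ 605 (mod 1151)
777^4 = (777^2)^2 ≡ 605^2 = 366025 ≡ 7 (mod 1151)
777^8 = (777^4)^2 ≡ 7^2 = 49 ≡ 49 (mod 1151)
777^13 = 777^8 · 777^4 · 777^1 ≡ 49 · 7 · 777 ≡ 630 (mod 1151).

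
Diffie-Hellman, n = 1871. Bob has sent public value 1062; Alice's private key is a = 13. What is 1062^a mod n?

1346

Shared key K = 1062^13 mod 1871.
1062^1 ≡ 1062 (mod 1871)
1062^2 = (1062^1)^2 ≡ 1062^2 = 1127844 ≡ 1502 (mod 1871)
1062^4 = (1062^2)^2 ≡ 1502^2 = 2256004 ≡ 1449 (mod 1871)
1062^8 = (1062^4)^2 ≡ 1449^2 = 2099601 ≡ 339 (mod 1871)
1062^13 = 1062^8 · 1062^4 · 1062^1 ≡ 339 · 1449 · 1062 ≡ 1346 (mod 1871).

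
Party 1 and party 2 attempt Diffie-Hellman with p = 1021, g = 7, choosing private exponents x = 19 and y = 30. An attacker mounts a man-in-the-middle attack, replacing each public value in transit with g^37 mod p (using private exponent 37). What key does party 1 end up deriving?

1013

Party 1 receives an attacker's public value M = 7^37 mod 1021 instead of the honest one.
7^1 ≡ 7 (mod 1021)
7^2 = (7^1)^2 ≡ 7^2 = 49 ≡ 49 (mod 1021)
7^4 = (7^2)^2 ≡ 49^2 = 2401 ≡ 359 (mod 1021)
7^8 = (7^4)^2 ≡ 359^2 = 128881 ≡ 235 (mod 1021)
7^16 = (7^8)^2 ≡ 235^2 = 55225 ≡ 91 (mod 1021)
7^32 = (7^16)^2 ≡ 91^2 = 8281 ≡ 113 (mod 1021)
7^37 = 7^32 · 7^4 · 7^1 ≡ 113 · 359 · 7 ≡ 131 (mod 1021).
So M = 131. Party 1 computes K = M^19 mod 1021.
131^1 ≡ 131 (mod 1021)
131^2 = (131^1)^2 ≡ 131^2 = 17161 ≡ 825 (mod 1021)
131^4 = (131^2)^2 ≡ 825^2 = 680625 ≡ 639 (mod 1021)
131^8 = (131^4)^2 ≡ 639^2 = 408321 ≡ 942 (mod 1021)
131^16 = (131^8)^2 ≡ 942^2 = 887364 ≡ 115 (mod 1021)
131^19 = 131^16 · 131^2 · 131^1 ≡ 115 · 825 · 131 ≡ 1013 (mod 1021).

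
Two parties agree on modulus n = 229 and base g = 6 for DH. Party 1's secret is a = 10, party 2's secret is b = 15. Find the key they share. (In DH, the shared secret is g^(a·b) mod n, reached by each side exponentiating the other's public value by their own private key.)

Party 1 sends A = g^a mod n = 6^10 mod 229.
6^1 ≡ 6 (mod 229)
6^2 = (6^1)^2 ≡ 6^2 = 36 ≡ 36 (mod 229)
6^4 = (6^2)^2 ≡ 36^2 = 1296 ≡ 151 (mod 229)
6^8 = (6^4)^2 ≡ 151^2 = 22801 ≡ 130 (mod 229)
6^10 = 6^8 · 6^2 ≡ 130 · 36 ≡ 100 (mod 229).
So A = 100. Party 2 then computes K = A^b mod n = 100^15 mod 229.
100^1 ≡ 100 (mod 229)
100^2 = (100^1)^2 ≡ 100^2 = 10000 ≡ 153 (mod 229)
100^4 = (100^2)^2 ≡ 153^2 = 23409 ≡ 51 (mod 229)
100^8 = (100^4)^2 ≡ 51^2 = 2601 ≡ 82 (mod 229)
100^15 = 100^8 · 100^4 · 100^2 · 100^1 ≡ 82 · 51 · 153 · 100 ≡ 168 (mod 229).

168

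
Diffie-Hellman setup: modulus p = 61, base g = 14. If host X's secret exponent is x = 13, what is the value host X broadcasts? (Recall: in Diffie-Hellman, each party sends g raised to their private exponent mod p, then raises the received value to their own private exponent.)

Public value = 14^13 mod 61.
14^1 ≡ 14 (mod 61)
14^2 = (14^1)^2 ≡ 14^2 = 196 ≡ 13 (mod 61)
14^4 = (14^2)^2 ≡ 13^2 = 169 ≡ 47 (mod 61)
14^8 = (14^4)^2 ≡ 47^2 = 2209 ≡ 13 (mod 61)
14^13 = 14^8 · 14^4 · 14^1 ≡ 13 · 47 · 14 ≡ 14 (mod 61).

14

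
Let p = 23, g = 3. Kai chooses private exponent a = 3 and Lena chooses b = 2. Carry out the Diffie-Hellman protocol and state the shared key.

Kai sends A = g^a mod p = 3^3 mod 23.
3^1 ≡ 3 (mod 23)
3^2 = (3^1)^2 ≡ 3^2 = 9 ≡ 9 (mod 23)
3^3 = 3^2 · 3^1 ≡ 9 · 3 ≡ 4 (mod 23).
So A = 4. Lena then computes K = A^b mod p = 4^2 mod 23.
4^1 ≡ 4 (mod 23)
4^2 = (4^1)^2 ≡ 4^2 = 16 ≡ 16 (mod 23)

16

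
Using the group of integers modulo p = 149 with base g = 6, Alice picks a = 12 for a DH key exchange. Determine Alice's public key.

Public value = 6^12 mod 149.
6^1 ≡ 6 (mod 149)
6^2 = (6^1)^2 ≡ 6^2 = 36 ≡ 36 (mod 149)
6^4 = (6^2)^2 ≡ 36^2 = 1296 ≡ 104 (mod 149)
6^8 = (6^4)^2 ≡ 104^2 = 10816 ≡ 88 (mod 149)
6^12 = 6^8 · 6^4 ≡ 88 · 104 ≡ 63 (mod 149).

63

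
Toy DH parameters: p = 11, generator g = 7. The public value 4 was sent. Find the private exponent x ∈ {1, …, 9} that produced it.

6

Try successive powers of 7 modulo 11:
7^1 ≡ 7
7^2 ≡ 5
7^3 ≡ 2
7^4 ≡ 3
7^5 ≡ 10
7^6 ≡ 4
Found: x = 6.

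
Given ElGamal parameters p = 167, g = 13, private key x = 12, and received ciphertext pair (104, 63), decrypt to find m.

8

Shared mask s = c₁^x mod p = 104^12 mod 167.
104^1 ≡ 104 (mod 167)
104^2 = (104^1)^2 ≡ 104^2 = 10816 ≡ 128 (mod 167)
104^4 = (104^2)^2 ≡ 128^2 = 16384 ≡ 18 (mod 167)
104^8 = (104^4)^2 ≡ 18^2 = 324 ≡ 157 (mod 167)
104^12 = 104^8 · 104^4 ≡ 157 · 18 ≡ 154 (mod 167).
So s = 154; s⁻¹ ≡ 77 (mod 167).
m = c₂ · s⁻¹ mod 167 = 63 · 77 mod 167 = 8.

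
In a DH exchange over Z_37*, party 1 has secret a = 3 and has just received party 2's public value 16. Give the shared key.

26

Shared key K = 16^3 mod 37.
16^1 ≡ 16 (mod 37)
16^2 = (16^1)^2 ≡ 16^2 = 256 ≡ 34 (mod 37)
16^3 = 16^2 · 16^1 ≡ 34 · 16 ≡ 26 (mod 37).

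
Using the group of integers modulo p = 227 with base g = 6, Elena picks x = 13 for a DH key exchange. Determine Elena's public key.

224

Public value = 6^{13} \pmod{227}.
6^1 ≡ 6 (mod 227)
6^2 = (6^1)^2 ≡ 6^2 = 36 ≡ 36 (mod 227)
6^4 = (6^2)^2 ≡ 36^2 = 1296 ≡ 161 (mod 227)
6^8 = (6^4)^2 ≡ 161^2 = 25921 ≡ 43 (mod 227)
6^13 = 6^8 · 6^4 · 6^1 ≡ 43 · 161 · 6 ≡ 224 (mod 227).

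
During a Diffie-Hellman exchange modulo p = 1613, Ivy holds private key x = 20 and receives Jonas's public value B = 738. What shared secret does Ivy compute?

920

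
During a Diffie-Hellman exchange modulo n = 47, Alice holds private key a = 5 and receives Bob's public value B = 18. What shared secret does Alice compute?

27

Shared key K = 18^5 mod 47.
18^1 ≡ 18 (mod 47)
18^2 = (18^1)^2 ≡ 18^2 = 324 ≡ 42 (mod 47)
18^4 = (18^2)^2 ≡ 42^2 = 1764 ≡ 25 (mod 47)
18^5 = 18^4 · 18^1 ≡ 25 · 18 ≡ 27 (mod 47).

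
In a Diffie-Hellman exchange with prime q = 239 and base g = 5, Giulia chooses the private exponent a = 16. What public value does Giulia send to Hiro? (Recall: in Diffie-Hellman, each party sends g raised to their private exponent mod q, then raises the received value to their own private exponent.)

2

Public value = 5^16 (mod 239).
5^1 ≡ 5 (mod 239)
5^2 = (5^1)^2 ≡ 5^2 = 25 ≡ 25 (mod 239)
5^4 = (5^2)^2 ≡ 25^2 = 625 ≡ 147 (mod 239)
5^8 = (5^4)^2 ≡ 147^2 = 21609 ≡ 99 (mod 239)
5^16 = (5^8)^2 ≡ 99^2 = 9801 ≡ 2 (mod 239)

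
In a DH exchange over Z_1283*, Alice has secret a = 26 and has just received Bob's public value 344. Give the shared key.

Shared key K = 344^26 mod 1283.
344^1 ≡ 344 (mod 1283)
344^2 = (344^1)^2 ≡ 344^2 = 118336 ≡ 300 (mod 1283)
344^4 = (344^2)^2 ≡ 300^2 = 90000 ≡ 190 (mod 1283)
344^8 = (344^4)^2 ≡ 190^2 = 36100 ≡ 176 (mod 1283)
344^16 = (344^8)^2 ≡ 176^2 = 30976 ≡ 184 (mod 1283)
344^26 = 344^16 · 344^8 · 344^2 ≡ 184 · 176 · 300 ≡ 324 (mod 1283).

324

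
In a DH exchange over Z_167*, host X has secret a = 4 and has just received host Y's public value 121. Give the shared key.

Shared key K = 121^4 mod 167.
121^1 ≡ 121 (mod 167)
121^2 = (121^1)^2 ≡ 121^2 = 14641 ≡ 112 (mod 167)
121^4 = (121^2)^2 ≡ 112^2 = 12544 ≡ 19 (mod 167)

19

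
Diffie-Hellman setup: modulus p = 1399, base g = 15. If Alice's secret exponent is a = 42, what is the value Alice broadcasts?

Public value = 15^42 mod 1399.
15^1 ≡ 15 (mod 1399)
15^2 = (15^1)^2 ≡ 15^2 = 225 ≡ 225 (mod 1399)
15^4 = (15^2)^2 ≡ 225^2 = 50625 ≡ 261 (mod 1399)
15^8 = (15^4)^2 ≡ 261^2 = 68121 ≡ 969 (mod 1399)
15^16 = (15^8)^2 ≡ 969^2 = 938961 ≡ 232 (mod 1399)
15^32 = (15^16)^2 ≡ 232^2 = 53824 ≡ 662 (mod 1399)
15^42 = 15^32 · 15^8 · 15^2 ≡ 662 · 969 · 225 ≡ 518 (mod 1399).

518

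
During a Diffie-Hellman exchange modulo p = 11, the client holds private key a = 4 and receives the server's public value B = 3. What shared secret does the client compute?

4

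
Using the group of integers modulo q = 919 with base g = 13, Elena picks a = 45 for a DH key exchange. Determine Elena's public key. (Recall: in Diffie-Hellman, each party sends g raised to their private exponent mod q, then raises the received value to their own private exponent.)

703

Public value = 13^45 mod 919.
13^1 ≡ 13 (mod 919)
13^2 = (13^1)^2 ≡ 13^2 = 169 ≡ 169 (mod 919)
13^4 = (13^2)^2 ≡ 169^2 = 28561 ≡ 72 (mod 919)
13^8 = (13^4)^2 ≡ 72^2 = 5184 ≡ 589 (mod 919)
13^16 = (13^8)^2 ≡ 589^2 = 346921 ≡ 458 (mod 919)
13^32 = (13^16)^2 ≡ 458^2 = 209764 ≡ 232 (mod 919)
13^45 = 13^32 · 13^8 · 13^4 · 13^1 ≡ 232 · 589 · 72 · 13 ≡ 703 (mod 919).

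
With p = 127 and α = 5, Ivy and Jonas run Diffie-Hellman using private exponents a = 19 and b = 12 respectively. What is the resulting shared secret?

64

Ivy sends A = α^a mod p = 5^19 mod 127.
5^1 ≡ 5 (mod 127)
5^2 = (5^1)^2 ≡ 5^2 = 25 ≡ 25 (mod 127)
5^4 = (5^2)^2 ≡ 25^2 = 625 ≡ 117 (mod 127)
5^8 = (5^4)^2 ≡ 117^2 = 13689 ≡ 100 (mod 127)
5^16 = (5^8)^2 ≡ 100^2 = 10000 ≡ 94 (mod 127)
5^19 = 5^16 · 5^2 · 5^1 ≡ 94 · 25 · 5 ≡ 66 (mod 127).
So A = 66. Jonas then computes K = A^b mod p = 66^12 mod 127.
66^1 ≡ 66 (mod 127)
66^2 = (66^1)^2 ≡ 66^2 = 4356 ≡ 38 (mod 127)
66^4 = (66^2)^2 ≡ 38^2 = 1444 ≡ 47 (mod 127)
66^8 = (66^4)^2 ≡ 47^2 = 2209 ≡ 50 (mod 127)
66^12 = 66^8 · 66^4 ≡ 50 · 47 ≡ 64 (mod 127).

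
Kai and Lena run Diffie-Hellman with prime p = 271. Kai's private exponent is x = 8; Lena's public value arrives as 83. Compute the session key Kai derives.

144

Shared key K = 83^8 mod 271.
83^1 ≡ 83 (mod 271)
83^2 = (83^1)^2 ≡ 83^2 = 6889 ≡ 114 (mod 271)
83^4 = (83^2)^2 ≡ 114^2 = 12996 ≡ 259 (mod 271)
83^8 = (83^4)^2 ≡ 259^2 = 67081 ≡ 144 (mod 271)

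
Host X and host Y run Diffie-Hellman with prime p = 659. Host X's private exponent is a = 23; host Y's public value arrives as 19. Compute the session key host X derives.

Shared key K = 19^23 mod 659.
19^1 ≡ 19 (mod 659)
19^2 = (19^1)^2 ≡ 19^2 = 361 ≡ 361 (mod 659)
19^4 = (19^2)^2 ≡ 361^2 = 130321 ≡ 498 (mod 659)
19^8 = (19^4)^2 ≡ 498^2 = 248004 ≡ 220 (mod 659)
19^16 = (19^8)^2 ≡ 220^2 = 48400 ≡ 293 (mod 659)
19^23 = 19^16 · 19^4 · 19^2 · 19^1 ≡ 293 · 498 · 361 · 19 ≡ 167 (mod 659).

167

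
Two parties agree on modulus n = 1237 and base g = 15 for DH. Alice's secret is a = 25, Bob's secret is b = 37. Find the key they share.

Alice sends A = g^a mod n = 15^25 mod 1237.
15^1 ≡ 15 (mod 1237)
15^2 = (15^1)^2 ≡ 15^2 = 225 ≡ 225 (mod 1237)
15^4 = (15^2)^2 ≡ 225^2 = 50625 ≡ 1145 (mod 1237)
15^8 = (15^4)^2 ≡ 1145^2 = 1311025 ≡ 1042 (mod 1237)
15^16 = (15^8)^2 ≡ 1042^2 = 1085764 ≡ 915 (mod 1237)
15^25 = 15^16 · 15^8 · 15^1 ≡ 915 · 1042 · 15 ≡ 493 (mod 1237).
So A = 493. Bob then computes K = A^b mod n = 493^37 mod 1237.
493^1 ≡ 493 (mod 1237)
493^2 = (493^1)^2 ≡ 493^2 = 243049 ≡ 597 (mod 1237)
493^4 = (493^2)^2 ≡ 597^2 = 356409 ≡ 153 (mod 1237)
493^8 = (493^4)^2 ≡ 153^2 = 23409 ≡ 1143 (mod 1237)
493^16 = (493^8)^2 ≡ 1143^2 = 1306449 ≡ 177 (mod 1237)
493^32 = (493^16)^2 ≡ 177^2 = 31329 ≡ 404 (mod 1237)
493^37 = 493^32 · 493^4 · 493^1 ≡ 404 · 153 · 493 ≡ 1058 (mod 1237).

1058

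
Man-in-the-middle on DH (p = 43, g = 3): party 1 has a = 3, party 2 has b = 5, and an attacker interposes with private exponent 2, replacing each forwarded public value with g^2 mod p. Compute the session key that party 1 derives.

41

Party 1 receives an attacker's public value M = 3^2 mod 43 instead of the honest one.
3^1 ≡ 3 (mod 43)
3^2 = (3^1)^2 ≡ 3^2 = 9 ≡ 9 (mod 43)
So M = 9. Party 1 computes K = M^3 mod 43.
9^1 ≡ 9 (mod 43)
9^2 = (9^1)^2 ≡ 9^2 = 81 ≡ 38 (mod 43)
9^3 = 9^2 · 9^1 ≡ 38 · 9 ≡ 41 (mod 43).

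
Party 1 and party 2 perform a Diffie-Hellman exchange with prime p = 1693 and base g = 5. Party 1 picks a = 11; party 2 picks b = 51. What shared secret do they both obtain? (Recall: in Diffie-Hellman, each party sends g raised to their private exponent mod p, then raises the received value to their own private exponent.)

Party 2 sends B = g^b mod p = 5^51 mod 1693.
5^1 ≡ 5 (mod 1693)
5^2 = (5^1)^2 ≡ 5^2 = 25 ≡ 25 (mod 1693)
5^4 = (5^2)^2 ≡ 25^2 = 625 ≡ 625 (mod 1693)
5^8 = (5^4)^2 ≡ 625^2 = 390625 ≡ 1235 (mod 1693)
5^16 = (5^8)^2 ≡ 1235^2 = 1525225 ≡ 1525 (mod 1693)
5^32 = (5^16)^2 ≡ 1525^2 = 2325625 ≡ 1136 (mod 1693)
5^51 = 5^32 · 5^16 · 5^2 · 5^1 ≡ 1136 · 1525 · 25 · 5 ≡ 63 (mod 1693).
So B = 63. Party 1 then computes K = B^a mod p = 63^11 mod 1693.
63^1 ≡ 63 (mod 1693)
63^2 = (63^1)^2 ≡ 63^2 = 3969 ≡ 583 (mod 1693)
63^4 = (63^2)^2 ≡ 583^2 = 339889 ≡ 1289 (mod 1693)
63^8 = (63^4)^2 ≡ 1289^2 = 1661521 ≡ 688 (mod 1693)
63^11 = 63^8 · 63^2 · 63^1 ≡ 688 · 583 · 63 ≡ 1527 (mod 1693).

1527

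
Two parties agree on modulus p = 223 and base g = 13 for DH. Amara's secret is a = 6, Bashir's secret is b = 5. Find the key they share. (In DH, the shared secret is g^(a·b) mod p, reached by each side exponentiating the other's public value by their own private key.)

Amara sends A = g^a mod p = 13^6 mod 223.
13^1 ≡ 13 (mod 223)
13^2 = (13^1)^2 ≡ 13^2 = 169 ≡ 169 (mod 223)
13^4 = (13^2)^2 ≡ 169^2 = 28561 ≡ 17 (mod 223)
13^6 = 13^4 · 13^2 ≡ 17 · 169 ≡ 197 (mod 223).
So A = 197. Bashir then computes K = A^b mod p = 197^5 mod 223.
197^1 ≡ 197 (mod 223)
197^2 = (197^1)^2 ≡ 197^2 = 38809 ≡ 7 (mod 223)
197^4 = (197^2)^2 ≡ 7^2 = 49 ≡ 49 (mod 223)
197^5 = 197^4 · 197^1 ≡ 49 · 197 ≡ 64 (mod 223).

64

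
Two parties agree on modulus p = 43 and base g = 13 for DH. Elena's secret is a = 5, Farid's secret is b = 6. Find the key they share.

Farid sends B = g^b mod p = 13^6 mod 43.
13^1 ≡ 13 (mod 43)
13^2 = (13^1)^2 ≡ 13^2 = 169 ≡ 40 (mod 43)
13^4 = (13^2)^2 ≡ 40^2 = 1600 ≡ 9 (mod 43)
13^6 = 13^4 · 13^2 ≡ 9 · 40 ≡ 16 (mod 43).
So B = 16. Elena then computes K = B^a mod p = 16^5 mod 43.
16^1 ≡ 16 (mod 43)
16^2 = (16^1)^2 ≡ 16^2 = 256 ≡ 41 (mod 43)
16^4 = (16^2)^2 ≡ 41^2 = 1681 ≡ 4 (mod 43)
16^5 = 16^4 · 16^1 ≡ 4 · 16 ≡ 21 (mod 43).

21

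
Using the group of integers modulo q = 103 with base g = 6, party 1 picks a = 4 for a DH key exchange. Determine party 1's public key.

Public value = 6^4 mod 103.
6^1 ≡ 6 (mod 103)
6^2 = (6^1)^2 ≡ 6^2 = 36 ≡ 36 (mod 103)
6^4 = (6^2)^2 ≡ 36^2 = 1296 ≡ 60 (mod 103)

60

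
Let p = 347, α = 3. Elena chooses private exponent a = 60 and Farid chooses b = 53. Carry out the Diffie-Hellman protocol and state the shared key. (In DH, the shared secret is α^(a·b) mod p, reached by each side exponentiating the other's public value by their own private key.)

87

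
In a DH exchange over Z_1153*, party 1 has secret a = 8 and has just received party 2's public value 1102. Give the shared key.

414

Shared key K = 1102^8 mod 1153.
1102^1 ≡ 1102 (mod 1153)
1102^2 = (1102^1)^2 ≡ 1102^2 = 1214404 ≡ 295 (mod 1153)
1102^4 = (1102^2)^2 ≡ 295^2 = 87025 ≡ 550 (mod 1153)
1102^8 = (1102^4)^2 ≡ 550^2 = 302500 ≡ 414 (mod 1153)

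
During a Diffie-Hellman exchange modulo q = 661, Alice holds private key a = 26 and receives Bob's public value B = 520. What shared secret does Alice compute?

Shared key K = 520^26 mod 661.
520^1 ≡ 520 (mod 661)
520^2 = (520^1)^2 ≡ 520^2 = 270400 ≡ 51 (mod 661)
520^4 = (520^2)^2 ≡ 51^2 = 2601 ≡ 618 (mod 661)
520^8 = (520^4)^2 ≡ 618^2 = 381924 ≡ 527 (mod 661)
520^16 = (520^8)^2 ≡ 527^2 = 277729 ≡ 109 (mod 661)
520^26 = 520^16 · 520^8 · 520^2 ≡ 109 · 527 · 51 ≡ 41 (mod 661).

41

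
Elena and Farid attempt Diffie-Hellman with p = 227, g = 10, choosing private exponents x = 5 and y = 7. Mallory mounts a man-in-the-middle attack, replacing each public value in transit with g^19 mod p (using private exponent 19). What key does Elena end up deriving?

Elena receives Mallory's public value M = 10^19 mod 227 instead of the honest one.
10^1 ≡ 10 (mod 227)
10^2 = (10^1)^2 ≡ 10^2 = 100 ≡ 100 (mod 227)
10^4 = (10^2)^2 ≡ 100^2 = 10000 ≡ 12 (mod 227)
10^8 = (10^4)^2 ≡ 12^2 = 144 ≡ 144 (mod 227)
10^16 = (10^8)^2 ≡ 144^2 = 20736 ≡ 79 (mod 227)
10^19 = 10^16 · 10^2 · 10^1 ≡ 79 · 100 · 10 ≡ 4 (mod 227).
So M = 4. Elena computes K = M^5 mod 227.
4^1 ≡ 4 (mod 227)
4^2 = (4^1)^2 ≡ 4^2 = 16 ≡ 16 (mod 227)
4^4 = (4^2)^2 ≡ 16^2 = 256 ≡ 29 (mod 227)
4^5 = 4^4 · 4^1 ≡ 29 · 4 ≡ 116 (mod 227).

116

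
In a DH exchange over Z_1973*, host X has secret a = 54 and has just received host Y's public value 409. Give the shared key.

1428

Shared key K = 409^54 mod 1973.
409^1 ≡ 409 (mod 1973)
409^2 = (409^1)^2 ≡ 409^2 = 167281 ≡ 1549 (mod 1973)
409^4 = (409^2)^2 ≡ 1549^2 = 2399401 ≡ 233 (mod 1973)
409^8 = (409^4)^2 ≡ 233^2 = 54289 ≡ 1018 (mod 1973)
409^16 = (409^8)^2 ≡ 1018^2 = 1036324 ≡ 499 (mod 1973)
409^32 = (409^16)^2 ≡ 499^2 = 249001 ≡ 403 (mod 1973)
409^54 = 409^32 · 409^16 · 409^4 · 409^2 ≡ 403 · 499 · 233 · 1549 ≡ 1428 (mod 1973).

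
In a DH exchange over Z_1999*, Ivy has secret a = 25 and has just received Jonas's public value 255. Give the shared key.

Shared key K = 255^25 mod 1999.
255^1 ≡ 255 (mod 1999)
255^2 = (255^1)^2 ≡ 255^2 = 65025 ≡ 1057 (mod 1999)
255^4 = (255^2)^2 ≡ 1057^2 = 1117249 ≡ 1807 (mod 1999)
255^8 = (255^4)^2 ≡ 1807^2 = 3265249 ≡ 882 (mod 1999)
255^16 = (255^8)^2 ≡ 882^2 = 777924 ≡ 313 (mod 1999)
255^25 = 255^16 · 255^8 · 255^1 ≡ 313 · 882 · 255 ≡ 46 (mod 1999).

46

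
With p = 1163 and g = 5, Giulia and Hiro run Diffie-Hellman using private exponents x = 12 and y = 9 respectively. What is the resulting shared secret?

Hiro sends B = g^y mod p = 5^9 mod 1163.
5^1 ≡ 5 (mod 1163)
5^2 = (5^1)^2 ≡ 5^2 = 25 ≡ 25 (mod 1163)
5^4 = (5^2)^2 ≡ 25^2 = 625 ≡ 625 (mod 1163)
5^8 = (5^4)^2 ≡ 625^2 = 390625 ≡ 1020 (mod 1163)
5^9 = 5^8 · 5^1 ≡ 1020 · 5 ≡ 448 (mod 1163).
So B = 448. Giulia then computes K = B^x mod p = 448^12 mod 1163.
448^1 ≡ 448 (mod 1163)
448^2 = (448^1)^2 ≡ 448^2 = 200704 ≡ 668 (mod 1163)
448^4 = (448^2)^2 ≡ 668^2 = 446224 ≡ 795 (mod 1163)
448^8 = (448^4)^2 ≡ 795^2 = 632025 ≡ 516 (mod 1163)
448^12 = 448^8 · 448^4 ≡ 516 · 795 ≡ 844 (mod 1163).

844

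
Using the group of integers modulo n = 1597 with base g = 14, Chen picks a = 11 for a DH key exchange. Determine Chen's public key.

Public value = 14^11 (mod 1597).
14^1 ≡ 14 (mod 1597)
14^2 = (14^1)^2 ≡ 14^2 = 196 ≡ 196 (mod 1597)
14^4 = (14^2)^2 ≡ 196^2 = 38416 ≡ 88 (mod 1597)
14^8 = (14^4)^2 ≡ 88^2 = 7744 ≡ 1356 (mod 1597)
14^11 = 14^8 · 14^2 · 14^1 ≡ 1356 · 196 · 14 ≡ 1451 (mod 1597).

1451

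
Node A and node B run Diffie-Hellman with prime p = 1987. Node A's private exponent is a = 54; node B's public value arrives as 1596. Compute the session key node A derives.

491

Shared key K = 1596^54 mod 1987.
1596^1 ≡ 1596 (mod 1987)
1596^2 = (1596^1)^2 ≡ 1596^2 = 2547216 ≡ 1869 (mod 1987)
1596^4 = (1596^2)^2 ≡ 1869^2 = 3493161 ≡ 15 (mod 1987)
1596^8 = (1596^4)^2 ≡ 15^2 = 225 ≡ 225 (mod 1987)
1596^16 = (1596^8)^2 ≡ 225^2 = 50625 ≡ 950 (mod 1987)
1596^32 = (1596^16)^2 ≡ 950^2 = 902500 ≡ 402 (mod 1987)
1596^54 = 1596^32 · 1596^16 · 1596^4 · 1596^2 ≡ 402 · 950 · 15 · 1869 ≡ 491 (mod 1987).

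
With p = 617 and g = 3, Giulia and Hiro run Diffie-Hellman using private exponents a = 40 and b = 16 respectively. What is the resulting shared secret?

Giulia sends A = g^a mod p = 3^40 mod 617.
3^1 ≡ 3 (mod 617)
3^2 = (3^1)^2 ≡ 3^2 = 9 ≡ 9 (mod 617)
3^4 = (3^2)^2 ≡ 9^2 = 81 ≡ 81 (mod 617)
3^8 = (3^4)^2 ≡ 81^2 = 6561 ≡ 391 (mod 617)
3^16 = (3^8)^2 ≡ 391^2 = 152881 ≡ 482 (mod 617)
3^32 = (3^16)^2 ≡ 482^2 = 232324 ≡ 332 (mod 617)
3^40 = 3^32 · 3^8 ≡ 332 · 391 ≡ 242 (mod 617).
So A = 242. Hiro then computes K = A^b mod p = 242^16 mod 617.
242^1 ≡ 242 (mod 617)
242^2 = (242^1)^2 ≡ 242^2 = 58564 ≡ 566 (mod 617)
242^4 = (242^2)^2 ≡ 566^2 = 320356 ≡ 133 (mod 617)
242^8 = (242^4)^2 ≡ 133^2 = 17689 ≡ 413 (mod 617)
242^16 = (242^8)^2 ≡ 413^2 = 170569 ≡ 277 (mod 617)

277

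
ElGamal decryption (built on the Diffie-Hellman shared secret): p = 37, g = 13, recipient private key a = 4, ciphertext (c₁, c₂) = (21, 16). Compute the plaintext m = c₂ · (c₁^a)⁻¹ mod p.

10

Shared mask s = c₁^a mod p = 21^4 mod 37.
21^1 ≡ 21 (mod 37)
21^2 = (21^1)^2 ≡ 21^2 = 441 ≡ 34 (mod 37)
21^4 = (21^2)^2 ≡ 34^2 = 1156 ≡ 9 (mod 37)
So s = 9; s⁻¹ ≡ 33 (mod 37).
m = c₂ · s⁻¹ mod 37 = 16 · 33 mod 37 = 10.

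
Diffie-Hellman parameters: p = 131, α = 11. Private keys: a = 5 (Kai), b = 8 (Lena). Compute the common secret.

62

Lena sends B = α^b mod p = 11^8 mod 131.
11^1 ≡ 11 (mod 131)
11^2 = (11^1)^2 ≡ 11^2 = 121 ≡ 121 (mod 131)
11^4 = (11^2)^2 ≡ 121^2 = 14641 ≡ 100 (mod 131)
11^8 = (11^4)^2 ≡ 100^2 = 10000 ≡ 44 (mod 131)
So B = 44. Kai then computes K = B^a mod p = 44^5 mod 131.
44^1 ≡ 44 (mod 131)
44^2 = (44^1)^2 ≡ 44^2 = 1936 ≡ 102 (mod 131)
44^4 = (44^2)^2 ≡ 102^2 = 10404 ≡ 55 (mod 131)
44^5 = 44^4 · 44^1 ≡ 55 · 44 ≡ 62 (mod 131).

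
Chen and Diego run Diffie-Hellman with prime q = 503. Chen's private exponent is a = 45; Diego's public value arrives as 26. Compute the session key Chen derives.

Shared key K = 26^45 mod 503.
26^1 ≡ 26 (mod 503)
26^2 = (26^1)^2 ≡ 26^2 = 676 ≡ 173 (mod 503)
26^4 = (26^2)^2 ≡ 173^2 = 29929 ≡ 252 (mod 503)
26^8 = (26^4)^2 ≡ 252^2 = 63504 ≡ 126 (mod 503)
26^16 = (26^8)^2 ≡ 126^2 = 15876 ≡ 283 (mod 503)
26^32 = (26^16)^2 ≡ 283^2 = 80089 ≡ 112 (mod 503)
26^45 = 26^32 · 26^8 · 26^4 · 26^1 ≡ 112 · 126 · 252 · 26 ≡ 364 (mod 503).

364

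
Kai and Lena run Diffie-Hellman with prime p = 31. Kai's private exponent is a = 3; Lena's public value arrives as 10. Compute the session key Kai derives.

8

Shared key K = 10^3 mod 31.
10^1 ≡ 10 (mod 31)
10^2 = (10^1)^2 ≡ 10^2 = 100 ≡ 7 (mod 31)
10^3 = 10^2 · 10^1 ≡ 7 · 10 ≡ 8 (mod 31).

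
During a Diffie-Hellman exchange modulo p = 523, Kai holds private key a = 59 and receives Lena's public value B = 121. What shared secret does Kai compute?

121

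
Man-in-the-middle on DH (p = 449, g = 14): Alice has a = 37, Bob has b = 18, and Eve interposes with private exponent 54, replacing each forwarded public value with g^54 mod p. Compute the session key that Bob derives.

356

Bob receives Eve's public value M = 14^54 mod 449 instead of the honest one.
14^1 ≡ 14 (mod 449)
14^2 = (14^1)^2 ≡ 14^2 = 196 ≡ 196 (mod 449)
14^4 = (14^2)^2 ≡ 196^2 = 38416 ≡ 251 (mod 449)
14^8 = (14^4)^2 ≡ 251^2 = 63001 ≡ 141 (mod 449)
14^16 = (14^8)^2 ≡ 141^2 = 19881 ≡ 125 (mod 449)
14^32 = (14^16)^2 ≡ 125^2 = 15625 ≡ 359 (mod 449)
14^54 = 14^32 · 14^16 · 14^4 · 14^2 ≡ 359 · 125 · 251 · 196 ≡ 360 (mod 449).
So M = 360. Bob computes K = M^18 mod 449.
360^1 ≡ 360 (mod 449)
360^2 = (360^1)^2 ≡ 360^2 = 129600 ≡ 288 (mod 449)
360^4 = (360^2)^2 ≡ 288^2 = 82944 ≡ 328 (mod 449)
360^8 = (360^4)^2 ≡ 328^2 = 107584 ≡ 273 (mod 449)
360^16 = (360^8)^2 ≡ 273^2 = 74529 ≡ 444 (mod 449)
360^18 = 360^16 · 360^2 ≡ 444 · 288 ≡ 356 (mod 449).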